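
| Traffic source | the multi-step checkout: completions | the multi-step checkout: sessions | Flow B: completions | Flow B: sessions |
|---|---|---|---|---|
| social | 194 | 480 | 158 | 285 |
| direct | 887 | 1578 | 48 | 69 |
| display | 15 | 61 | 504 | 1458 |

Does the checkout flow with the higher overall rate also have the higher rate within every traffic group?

Social: the multi-step checkout 194/480 = 40.4%, Flow B 158/285 = 55.4% → Flow B
Direct: the multi-step checkout 887/1578 = 56.2%, Flow B 48/69 = 69.6% → Flow B
Display: the multi-step checkout 15/61 = 24.6%, Flow B 504/1458 = 34.6% → Flow B
Overall: the multi-step checkout 1096/2119 = 51.7%, Flow B 710/1812 = 39.2% → the multi-step checkout
Flow B wins each traffic group but the multi-step checkout wins overall — the comparison reverses. Flow B's sessions skew toward display, which has a lower base rate.

No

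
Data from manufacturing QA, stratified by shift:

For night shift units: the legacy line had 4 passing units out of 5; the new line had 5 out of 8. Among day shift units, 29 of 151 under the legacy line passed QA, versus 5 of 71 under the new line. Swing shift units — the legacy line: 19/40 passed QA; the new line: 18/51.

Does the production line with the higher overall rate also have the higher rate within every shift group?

Night shift: the legacy line 4/5 = 80.0%, the new line 5/8 = 62.5% → the legacy line
Day shift: the legacy line 29/151 = 19.2%, the new line 5/71 = 7.0% → the legacy line
Swing shift: the legacy line 19/40 = 47.5%, the new line 18/51 = 35.3% → the legacy line
Overall: the legacy line 52/196 = 26.5%, the new line 28/130 = 21.5% → the legacy line
The legacy line wins overall and in every shift group — no reversal.

Yes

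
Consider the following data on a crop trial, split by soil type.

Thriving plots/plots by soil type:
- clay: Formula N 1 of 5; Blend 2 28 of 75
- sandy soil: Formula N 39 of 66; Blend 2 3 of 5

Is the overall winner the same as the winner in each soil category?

No

Clay: Formula N 1/5 = 20.0%, Blend 2 28/75 = 37.3% → Blend 2
Sandy soil: Formula N 39/66 = 59.1%, Blend 2 3/5 = 60.0% → Blend 2
Overall: Formula N 40/71 = 56.3%, Blend 2 31/80 = 38.8% → Formula N
Blend 2 wins each soil group but Formula N wins overall — the comparison reverses. Blend 2's plots skew toward clay, which has a lower base rate.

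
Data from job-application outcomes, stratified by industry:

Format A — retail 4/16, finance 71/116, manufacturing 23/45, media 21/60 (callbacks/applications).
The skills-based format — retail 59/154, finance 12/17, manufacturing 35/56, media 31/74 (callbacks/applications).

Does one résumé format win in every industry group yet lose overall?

Yes

Retail: Format A 4/16 = 25.0%, the skills-based format 59/154 = 38.3% → the skills-based format
Finance: Format A 71/116 = 61.2%, the skills-based format 12/17 = 70.6% → the skills-based format
Manufacturing: Format A 23/45 = 51.1%, the skills-based format 35/56 = 62.5% → the skills-based format
Media: Format A 21/60 = 35.0%, the skills-based format 31/74 = 41.9% → the skills-based format
Overall: Format A 119/237 = 50.2%, the skills-based format 137/301 = 45.5% → Format A
The skills-based format wins each industry group but Format A wins overall — the comparison reverses. The skills-based format's applications skew toward retail, which has a lower base rate.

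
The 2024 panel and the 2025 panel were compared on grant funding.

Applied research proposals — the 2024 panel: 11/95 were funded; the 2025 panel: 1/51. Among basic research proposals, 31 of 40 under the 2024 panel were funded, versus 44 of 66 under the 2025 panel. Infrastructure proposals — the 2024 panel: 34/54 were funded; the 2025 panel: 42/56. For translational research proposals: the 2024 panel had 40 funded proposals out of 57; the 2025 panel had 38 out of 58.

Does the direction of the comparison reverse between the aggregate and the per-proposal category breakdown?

Applied research: the 2024 panel 11/95 = 11.6%, the 2025 panel 1/51 = 2.0% → the 2024 panel
Basic research: the 2024 panel 31/40 = 77.5%, the 2025 panel 44/66 = 66.7% → the 2024 panel
Infrastructure: the 2024 panel 34/54 = 63.0%, the 2025 panel 42/56 = 75.0% → the 2025 panel
Translational research: the 2024 panel 40/57 = 70.2%, the 2025 panel 38/58 = 65.5% → the 2024 panel
Overall: the 2024 panel 116/246 = 47.2%, the 2025 panel 125/231 = 54.1% → the 2025 panel
Neither sweeps: the 2024 panel wins 3 of 4 groups, the 2025 panel wins 1. The 2025 panel wins overall but not every group — no Simpson reversal.

No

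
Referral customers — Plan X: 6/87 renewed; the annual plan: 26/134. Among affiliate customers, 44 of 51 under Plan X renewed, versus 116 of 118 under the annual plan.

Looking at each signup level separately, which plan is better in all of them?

Referral: Plan X 6/87 = 6.9%, the annual plan 26/134 = 19.4% → the annual plan
Affiliate: Plan X 44/51 = 86.3%, the annual plan 116/118 = 98.3% → the annual plan
The annual plan has the higher rate in both groups.

the annual plan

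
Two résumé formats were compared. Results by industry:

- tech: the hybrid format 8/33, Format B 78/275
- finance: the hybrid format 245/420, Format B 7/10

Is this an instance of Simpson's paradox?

Tech: the hybrid format 8/33 = 24.2%, Format B 78/275 = 28.4% → Format B
Finance: the hybrid format 245/420 = 58.3%, Format B 7/10 = 70.0% → Format B
Overall: the hybrid format 253/453 = 55.8%, Format B 85/285 = 29.8% → the hybrid format
Format B wins each industry group but the hybrid format wins overall — the comparison reverses. Format B's applications skew toward tech, which has a lower base rate.

Yes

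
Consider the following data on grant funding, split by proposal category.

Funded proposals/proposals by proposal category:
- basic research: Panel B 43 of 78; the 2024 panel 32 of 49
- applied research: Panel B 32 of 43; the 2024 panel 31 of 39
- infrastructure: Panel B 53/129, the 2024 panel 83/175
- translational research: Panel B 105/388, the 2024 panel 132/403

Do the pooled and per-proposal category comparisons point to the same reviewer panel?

Yes

Basic research: Panel B 43/78 = 55.1%, the 2024 panel 32/49 = 65.3% → the 2024 panel
Applied research: Panel B 32/43 = 74.4%, the 2024 panel 31/39 = 79.5% → the 2024 panel
Infrastructure: Panel B 53/129 = 41.1%, the 2024 panel 83/175 = 47.4% → the 2024 panel
Translational research: Panel B 105/388 = 27.1%, the 2024 panel 132/403 = 32.8% → the 2024 panel
Overall: Panel B 233/638 = 36.5%, the 2024 panel 278/666 = 41.7% → the 2024 panel
The 2024 panel wins overall and in every proposal group — no reversal.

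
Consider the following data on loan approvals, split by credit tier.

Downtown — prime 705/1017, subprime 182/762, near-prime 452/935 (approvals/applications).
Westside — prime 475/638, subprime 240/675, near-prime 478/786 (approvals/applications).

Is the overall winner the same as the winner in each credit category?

Yes

Prime: Downtown 705/1017 = 69.3%, Westside 475/638 = 74.5% → Westside
Subprime: Downtown 182/762 = 23.9%, Westside 240/675 = 35.6% → Westside
Near-prime: Downtown 452/935 = 48.3%, Westside 478/786 = 60.8% → Westside
Overall: Downtown 1339/2714 = 49.3%, Westside 1193/2099 = 56.8% → Westside
Westside wins overall and in every credit group — no reversal.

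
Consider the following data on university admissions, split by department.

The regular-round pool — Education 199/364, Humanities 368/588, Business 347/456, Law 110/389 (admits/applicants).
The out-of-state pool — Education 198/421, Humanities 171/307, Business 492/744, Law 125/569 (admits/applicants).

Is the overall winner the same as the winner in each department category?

Yes

Education: the regular-round pool 199/364 = 54.7%, the out-of-state pool 198/421 = 47.0% → the regular-round pool
Humanities: the regular-round pool 368/588 = 62.6%, the out-of-state pool 171/307 = 55.7% → the regular-round pool
Business: the regular-round pool 347/456 = 76.1%, the out-of-state pool 492/744 = 66.1% → the regular-round pool
Law: the regular-round pool 110/389 = 28.3%, the out-of-state pool 125/569 = 22.0% → the regular-round pool
Overall: the regular-round pool 1024/1797 = 57.0%, the out-of-state pool 986/2041 = 48.3% → the regular-round pool
The regular-round pool wins overall and in every department group — no reversal.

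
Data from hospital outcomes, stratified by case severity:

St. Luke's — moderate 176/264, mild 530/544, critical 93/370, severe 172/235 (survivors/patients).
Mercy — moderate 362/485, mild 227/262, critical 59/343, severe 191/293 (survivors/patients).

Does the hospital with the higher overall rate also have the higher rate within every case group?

No

Moderate: St. Luke's 176/264 = 66.7%, Mercy 362/485 = 74.6% → Mercy
Mild: St. Luke's 530/544 = 97.4%, Mercy 227/262 = 86.6% → St. Luke's
Critical: St. Luke's 93/370 = 25.1%, Mercy 59/343 = 17.2% → St. Luke's
Severe: St. Luke's 172/235 = 73.2%, Mercy 191/293 = 65.2% → St. Luke's
Overall: St. Luke's 971/1413 = 68.7%, Mercy 839/1383 = 60.7% → St. Luke's
Neither sweeps: St. Luke's wins 3 of 4 groups, Mercy wins 1. St. Luke's wins overall but not every group — no Simpson reversal.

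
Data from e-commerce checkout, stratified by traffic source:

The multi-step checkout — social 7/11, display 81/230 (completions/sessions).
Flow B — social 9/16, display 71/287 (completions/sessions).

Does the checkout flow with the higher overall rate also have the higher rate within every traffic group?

Social: the multi-step checkout 7/11 = 63.6%, Flow B 9/16 = 56.2% → the multi-step checkout
Display: the multi-step checkout 81/230 = 35.2%, Flow B 71/287 = 24.7% → the multi-step checkout
Overall: the multi-step checkout 88/241 = 36.5%, Flow B 80/303 = 26.4% → the multi-step checkout
The multi-step checkout wins overall and in every traffic group — no reversal.

Yes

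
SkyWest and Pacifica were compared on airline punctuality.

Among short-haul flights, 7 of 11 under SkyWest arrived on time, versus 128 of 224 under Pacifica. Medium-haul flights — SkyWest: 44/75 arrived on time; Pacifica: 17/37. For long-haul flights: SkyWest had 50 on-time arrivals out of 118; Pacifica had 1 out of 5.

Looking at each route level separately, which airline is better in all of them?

Short-haul: SkyWest 7/11 = 63.6%, Pacifica 128/224 = 57.1% → SkyWest
Medium-haul: SkyWest 44/75 = 58.7%, Pacifica 17/37 = 45.9% → SkyWest
Long-haul: SkyWest 50/118 = 42.4%, Pacifica 1/5 = 20.0% → SkyWest
SkyWest has the higher rate in all 3 groups.

SkyWest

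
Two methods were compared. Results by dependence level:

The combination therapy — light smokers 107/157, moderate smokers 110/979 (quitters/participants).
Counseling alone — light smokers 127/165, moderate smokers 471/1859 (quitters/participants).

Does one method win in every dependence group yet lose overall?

No

Light smokers: the combination therapy 107/157 = 68.2%, counseling alone 127/165 = 77.0% → counseling alone
Moderate smokers: the combination therapy 110/979 = 11.2%, counseling alone 471/1859 = 25.3% → counseling alone
Overall: the combination therapy 217/1136 = 19.1%, counseling alone 598/2024 = 29.5% → counseling alone
Counseling alone wins overall and in every dependence group — no reversal.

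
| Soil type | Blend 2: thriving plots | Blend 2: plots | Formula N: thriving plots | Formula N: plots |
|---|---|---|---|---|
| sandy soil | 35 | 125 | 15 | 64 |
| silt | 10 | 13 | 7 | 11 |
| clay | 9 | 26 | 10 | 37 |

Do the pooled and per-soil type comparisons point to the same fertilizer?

Sandy soil: Blend 2 35/125 = 28.0%, Formula N 15/64 = 23.4% → Blend 2
Silt: Blend 2 10/13 = 76.9%, Formula N 7/11 = 63.6% → Blend 2
Clay: Blend 2 9/26 = 34.6%, Formula N 10/37 = 27.0% → Blend 2
Overall: Blend 2 54/164 = 32.9%, Formula N 32/112 = 28.6% → Blend 2
Blend 2 wins overall and in every soil group — no reversal.

Yes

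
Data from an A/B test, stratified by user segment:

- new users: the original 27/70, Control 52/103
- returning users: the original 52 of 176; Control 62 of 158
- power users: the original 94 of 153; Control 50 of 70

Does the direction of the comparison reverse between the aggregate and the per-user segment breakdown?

No

New users: the original 27/70 = 38.6%, Control 52/103 = 50.5% → Control
Returning users: the original 52/176 = 29.5%, Control 62/158 = 39.2% → Control
Power users: the original 94/153 = 61.4%, Control 50/70 = 71.4% → Control
Overall: the original 173/399 = 43.4%, Control 164/331 = 49.5% → Control
Control wins overall and in every user group — no reversal.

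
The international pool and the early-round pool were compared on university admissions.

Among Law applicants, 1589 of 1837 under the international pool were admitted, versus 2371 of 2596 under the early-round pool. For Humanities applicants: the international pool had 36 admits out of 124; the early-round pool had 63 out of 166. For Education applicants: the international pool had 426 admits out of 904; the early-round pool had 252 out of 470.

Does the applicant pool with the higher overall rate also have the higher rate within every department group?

Law: the international pool 1589/1837 = 86.5%, the early-round pool 2371/2596 = 91.3% → the early-round pool
Humanities: the international pool 36/124 = 29.0%, the early-round pool 63/166 = 38.0% → the early-round pool
Education: the international pool 426/904 = 47.1%, the early-round pool 252/470 = 53.6% → the early-round pool
Overall: the international pool 2051/2865 = 71.6%, the early-round pool 2686/3232 = 83.1% → the early-round pool
The early-round pool wins overall and in every department group — no reversal.

Yes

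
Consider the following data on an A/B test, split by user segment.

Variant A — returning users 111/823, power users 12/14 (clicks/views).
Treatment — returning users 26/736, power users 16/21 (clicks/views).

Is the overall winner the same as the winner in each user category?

Yes

Returning users: Variant A 111/823 = 13.5%, Treatment 26/736 = 3.5% → Variant A
Power users: Variant A 12/14 = 85.7%, Treatment 16/21 = 76.2% → Variant A
Overall: Variant A 123/837 = 14.7%, Treatment 42/757 = 5.5% → Variant A
Variant A wins overall and in every user group — no reversal.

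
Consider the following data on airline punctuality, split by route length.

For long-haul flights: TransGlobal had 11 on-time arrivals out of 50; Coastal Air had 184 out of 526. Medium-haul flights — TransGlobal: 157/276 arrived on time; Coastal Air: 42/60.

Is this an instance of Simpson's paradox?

Long-haul: TransGlobal 11/50 = 22.0%, Coastal Air 184/526 = 35.0% → Coastal Air
Medium-haul: TransGlobal 157/276 = 56.9%, Coastal Air 42/60 = 70.0% → Coastal Air
Overall: TransGlobal 168/326 = 51.5%, Coastal Air 226/586 = 38.6% → TransGlobal
Coastal Air wins each route group but TransGlobal wins overall — the comparison reverses. Coastal Air's flights skew toward long-haul, which has a lower base rate.

Yes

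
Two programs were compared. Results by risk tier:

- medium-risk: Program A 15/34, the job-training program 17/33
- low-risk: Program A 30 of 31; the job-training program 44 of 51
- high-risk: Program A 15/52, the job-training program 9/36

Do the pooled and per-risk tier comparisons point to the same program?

No

Medium-risk: Program A 15/34 = 44.1%, the job-training program 17/33 = 51.5% → the job-training program
Low-risk: Program A 30/31 = 96.8%, the job-training program 44/51 = 86.3% → Program A
High-risk: Program A 15/52 = 28.8%, the job-training program 9/36 = 25.0% → Program A
Overall: Program A 60/117 = 51.3%, the job-training program 70/120 = 58.3% → the job-training program
Neither sweeps: Program A wins 2 of 3 groups, the job-training program wins 1. The job-training program wins overall but not every group — no Simpson reversal.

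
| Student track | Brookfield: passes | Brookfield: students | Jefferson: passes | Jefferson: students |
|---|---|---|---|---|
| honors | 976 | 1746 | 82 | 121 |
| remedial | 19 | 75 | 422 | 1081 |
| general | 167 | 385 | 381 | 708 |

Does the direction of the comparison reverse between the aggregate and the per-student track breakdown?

Honors: Brookfield 976/1746 = 55.9%, Jefferson 82/121 = 67.8% → Jefferson
Remedial: Brookfield 19/75 = 25.3%, Jefferson 422/1081 = 39.0% → Jefferson
General: Brookfield 167/385 = 43.4%, Jefferson 381/708 = 53.8% → Jefferson
Overall: Brookfield 1162/2206 = 52.7%, Jefferson 885/1910 = 46.3% → Brookfield
Jefferson wins each student group but Brookfield wins overall — the comparison reverses. Jefferson's students skew toward remedial, which has a lower base rate.

Yes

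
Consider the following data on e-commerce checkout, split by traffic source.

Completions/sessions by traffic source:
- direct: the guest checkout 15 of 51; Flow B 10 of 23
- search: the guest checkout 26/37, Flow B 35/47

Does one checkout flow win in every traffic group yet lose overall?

No

Direct: the guest checkout 15/51 = 29.4%, Flow B 10/23 = 43.5% → Flow B
Search: the guest checkout 26/37 = 70.3%, Flow B 35/47 = 74.5% → Flow B
Overall: the guest checkout 41/88 = 46.6%, Flow B 45/70 = 64.3% → Flow B
Flow B wins overall and in every traffic group — no reversal.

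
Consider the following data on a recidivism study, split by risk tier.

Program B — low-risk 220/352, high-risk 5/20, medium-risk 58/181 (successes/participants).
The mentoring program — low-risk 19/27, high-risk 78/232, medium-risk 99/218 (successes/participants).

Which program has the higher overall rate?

Low-risk: Program B 220/352 = 62.5%, the mentoring program 19/27 = 70.4% → the mentoring program
High-risk: Program B 5/20 = 25.0%, the mentoring program 78/232 = 33.6% → the mentoring program
Medium-risk: Program B 58/181 = 32.0%, the mentoring program 99/218 = 45.4% → the mentoring program
Overall: Program B 283/553 = 51.2%, the mentoring program 196/477 = 41.1% → Program B
(The mentoring program wins every risk group but Program B wins overall — the mentoring program's participants skew toward the low-rate high-risk group.)

Program B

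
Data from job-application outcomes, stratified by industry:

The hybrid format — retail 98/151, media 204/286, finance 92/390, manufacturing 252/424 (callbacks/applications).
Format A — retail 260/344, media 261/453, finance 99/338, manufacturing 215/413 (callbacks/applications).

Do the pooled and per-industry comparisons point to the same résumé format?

Retail: the hybrid format 98/151 = 64.9%, Format A 260/344 = 75.6% → Format A
Media: the hybrid format 204/286 = 71.3%, Format A 261/453 = 57.6% → the hybrid format
Finance: the hybrid format 92/390 = 23.6%, Format A 99/338 = 29.3% → Format A
Manufacturing: the hybrid format 252/424 = 59.4%, Format A 215/413 = 52.1% → the hybrid format
Overall: the hybrid format 646/1251 = 51.6%, Format A 835/1548 = 53.9% → Format A
Neither sweeps: the hybrid format wins 2 of 4 groups, Format A wins 2. Format A wins overall but not every group — no Simpson reversal.

No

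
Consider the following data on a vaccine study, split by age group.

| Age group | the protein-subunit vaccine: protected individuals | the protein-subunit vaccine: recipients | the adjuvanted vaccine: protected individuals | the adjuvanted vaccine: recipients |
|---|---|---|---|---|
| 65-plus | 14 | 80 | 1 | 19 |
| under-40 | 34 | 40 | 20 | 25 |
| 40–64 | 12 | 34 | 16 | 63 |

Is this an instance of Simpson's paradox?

No

65-plus: the protein-subunit vaccine 14/80 = 17.5%, the adjuvanted vaccine 1/19 = 5.3% → the protein-subunit vaccine
Under-40: the protein-subunit vaccine 34/40 = 85.0%, the adjuvanted vaccine 20/25 = 80.0% → the protein-subunit vaccine
40–64: the protein-subunit vaccine 12/34 = 35.3%, the adjuvanted vaccine 16/63 = 25.4% → the protein-subunit vaccine
Overall: the protein-subunit vaccine 60/154 = 39.0%, the adjuvanted vaccine 37/107 = 34.6% → the protein-subunit vaccine
The protein-subunit vaccine wins overall and in every age group — no reversal.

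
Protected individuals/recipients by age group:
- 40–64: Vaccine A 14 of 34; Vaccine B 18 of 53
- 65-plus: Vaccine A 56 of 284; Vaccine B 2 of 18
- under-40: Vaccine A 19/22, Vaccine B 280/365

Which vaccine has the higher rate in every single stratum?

40–64: Vaccine A 14/34 = 41.2%, Vaccine B 18/53 = 34.0% → Vaccine A
65-plus: Vaccine A 56/284 = 19.7%, Vaccine B 2/18 = 11.1% → Vaccine A
Under-40: Vaccine A 19/22 = 86.4%, Vaccine B 280/365 = 76.7% → Vaccine A
Vaccine A has the higher rate in all 3 groups.

Vaccine A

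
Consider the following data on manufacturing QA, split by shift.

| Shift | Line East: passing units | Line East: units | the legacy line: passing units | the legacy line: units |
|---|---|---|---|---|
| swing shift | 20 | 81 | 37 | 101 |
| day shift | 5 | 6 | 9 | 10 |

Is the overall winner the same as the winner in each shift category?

Swing shift: Line East 20/81 = 24.7%, the legacy line 37/101 = 36.6% → the legacy line
Day shift: Line East 5/6 = 83.3%, the legacy line 9/10 = 90.0% → the legacy line
Overall: Line East 25/87 = 28.7%, the legacy line 46/111 = 41.4% → the legacy line
The legacy line wins overall and in every shift group — no reversal.

Yes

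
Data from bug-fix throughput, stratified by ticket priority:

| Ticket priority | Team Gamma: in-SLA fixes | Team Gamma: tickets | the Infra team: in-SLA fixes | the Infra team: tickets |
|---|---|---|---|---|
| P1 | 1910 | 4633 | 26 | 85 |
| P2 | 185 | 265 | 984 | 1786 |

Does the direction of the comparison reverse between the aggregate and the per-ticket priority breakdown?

Yes

P1: Team Gamma 1910/4633 = 41.2%, the Infra team 26/85 = 30.6% → Team Gamma
P2: Team Gamma 185/265 = 69.8%, the Infra team 984/1786 = 55.1% → Team Gamma
Overall: Team Gamma 2095/4898 = 42.8%, the Infra team 1010/1871 = 54.0% → the Infra team
Team Gamma wins each ticket group but the Infra team wins overall — the comparison reverses. Team Gamma's tickets skew toward P1, which has a lower base rate.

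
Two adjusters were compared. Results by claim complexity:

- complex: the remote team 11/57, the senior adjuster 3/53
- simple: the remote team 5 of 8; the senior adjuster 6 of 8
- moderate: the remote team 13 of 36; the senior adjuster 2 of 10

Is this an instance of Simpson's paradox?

No

Complex: the remote team 11/57 = 19.3%, the senior adjuster 3/53 = 5.7% → the remote team
Simple: the remote team 5/8 = 62.5%, the senior adjuster 6/8 = 75.0% → the senior adjuster
Moderate: the remote team 13/36 = 36.1%, the senior adjuster 2/10 = 20.0% → the remote team
Overall: the remote team 29/101 = 28.7%, the senior adjuster 11/71 = 15.5% → the remote team
Neither sweeps: the remote team wins 2 of 3 groups, the senior adjuster wins 1. The remote team wins overall but not every group — no Simpson reversal.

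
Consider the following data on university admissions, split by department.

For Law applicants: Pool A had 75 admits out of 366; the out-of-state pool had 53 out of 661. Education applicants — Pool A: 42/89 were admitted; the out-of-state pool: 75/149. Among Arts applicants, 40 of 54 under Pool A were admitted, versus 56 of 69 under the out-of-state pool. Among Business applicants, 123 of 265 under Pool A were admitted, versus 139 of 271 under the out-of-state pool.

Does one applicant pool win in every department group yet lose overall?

No

Law: Pool A 75/366 = 20.5%, the out-of-state pool 53/661 = 8.0% → Pool A
Education: Pool A 42/89 = 47.2%, the out-of-state pool 75/149 = 50.3% → the out-of-state pool
Arts: Pool A 40/54 = 74.1%, the out-of-state pool 56/69 = 81.2% → the out-of-state pool
Business: Pool A 123/265 = 46.4%, the out-of-state pool 139/271 = 51.3% → the out-of-state pool
Overall: Pool A 280/774 = 36.2%, the out-of-state pool 323/1150 = 28.1% → Pool A
Neither sweeps: Pool A wins 1 of 4 groups, the out-of-state pool wins 3. Pool A wins overall but not every group — no Simpson reversal.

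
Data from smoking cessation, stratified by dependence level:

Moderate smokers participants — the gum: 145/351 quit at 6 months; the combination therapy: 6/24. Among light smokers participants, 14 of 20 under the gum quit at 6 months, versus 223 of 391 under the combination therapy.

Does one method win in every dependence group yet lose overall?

Yes

Moderate smokers: the gum 145/351 = 41.3%, the combination therapy 6/24 = 25.0% → the gum
Light smokers: the gum 14/20 = 70.0%, the combination therapy 223/391 = 57.0% → the gum
Overall: the gum 159/371 = 42.9%, the combination therapy 229/415 = 55.2% → the combination therapy
The gum wins each dependence group but the combination therapy wins overall — the comparison reverses. The gum's participants skew toward moderate smokers, which has a lower base rate.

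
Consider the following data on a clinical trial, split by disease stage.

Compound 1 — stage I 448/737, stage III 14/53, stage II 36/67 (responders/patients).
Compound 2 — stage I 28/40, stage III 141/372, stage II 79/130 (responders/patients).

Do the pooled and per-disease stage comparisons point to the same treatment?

Stage I: Compound 1 448/737 = 60.8%, Compound 2 28/40 = 70.0% → Compound 2
Stage III: Compound 1 14/53 = 26.4%, Compound 2 141/372 = 37.9% → Compound 2
Stage II: Compound 1 36/67 = 53.7%, Compound 2 79/130 = 60.8% → Compound 2
Overall: Compound 1 498/857 = 58.1%, Compound 2 248/542 = 45.8% → Compound 1
Compound 2 wins each disease group but Compound 1 wins overall — the comparison reverses. Compound 2's patients skew toward stage III, which has a lower base rate.

No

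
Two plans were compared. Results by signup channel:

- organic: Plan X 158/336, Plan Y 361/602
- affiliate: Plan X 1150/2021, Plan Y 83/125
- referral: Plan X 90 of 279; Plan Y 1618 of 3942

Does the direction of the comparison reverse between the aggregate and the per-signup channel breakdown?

Organic: Plan X 158/336 = 47.0%, Plan Y 361/602 = 60.0% → Plan Y
Affiliate: Plan X 1150/2021 = 56.9%, Plan Y 83/125 = 66.4% → Plan Y
Referral: Plan X 90/279 = 32.3%, Plan Y 1618/3942 = 41.0% → Plan Y
Overall: Plan X 1398/2636 = 53.0%, Plan Y 2062/4669 = 44.2% → Plan X
Plan Y wins each signup group but Plan X wins overall — the comparison reverses. Plan Y's customers skew toward referral, which has a lower base rate.

Yes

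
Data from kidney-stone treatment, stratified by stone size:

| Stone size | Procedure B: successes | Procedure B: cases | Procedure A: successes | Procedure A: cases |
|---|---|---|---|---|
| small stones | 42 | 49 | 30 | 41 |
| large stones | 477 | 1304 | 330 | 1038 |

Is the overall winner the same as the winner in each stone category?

Small stones: Procedure B 42/49 = 85.7%, Procedure A 30/41 = 73.2% → Procedure B
Large stones: Procedure B 477/1304 = 36.6%, Procedure A 330/1038 = 31.8% → Procedure B
Overall: Procedure B 519/1353 = 38.4%, Procedure A 360/1079 = 33.4% → Procedure B
Procedure B wins overall and in every stone group — no reversal.

Yes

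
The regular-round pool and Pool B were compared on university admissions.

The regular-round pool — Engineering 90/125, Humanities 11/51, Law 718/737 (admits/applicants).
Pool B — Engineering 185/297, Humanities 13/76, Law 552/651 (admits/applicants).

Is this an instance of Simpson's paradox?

Engineering: the regular-round pool 90/125 = 72.0%, Pool B 185/297 = 62.3% → the regular-round pool
Humanities: the regular-round pool 11/51 = 21.6%, Pool B 13/76 = 17.1% → the regular-round pool
Law: the regular-round pool 718/737 = 97.4%, Pool B 552/651 = 84.8% → the regular-round pool
Overall: the regular-round pool 819/913 = 89.7%, Pool B 750/1024 = 73.2% → the regular-round pool
The regular-round pool wins overall and in every department group — no reversal.

No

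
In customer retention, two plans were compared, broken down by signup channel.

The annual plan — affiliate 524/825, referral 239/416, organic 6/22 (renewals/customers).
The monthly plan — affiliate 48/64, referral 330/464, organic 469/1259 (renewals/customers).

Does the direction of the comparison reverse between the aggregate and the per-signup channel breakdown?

Affiliate: the annual plan 524/825 = 63.5%, the monthly plan 48/64 = 75.0% → the monthly plan
Referral: the annual plan 239/416 = 57.5%, the monthly plan 330/464 = 71.1% → the monthly plan
Organic: the annual plan 6/22 = 27.3%, the monthly plan 469/1259 = 37.3% → the monthly plan
Overall: the annual plan 769/1263 = 60.9%, the monthly plan 847/1787 = 47.4% → the annual plan
The monthly plan wins each signup group but the annual plan wins overall — the comparison reverses. The monthly plan's customers skew toward organic, which has a lower base rate.

Yes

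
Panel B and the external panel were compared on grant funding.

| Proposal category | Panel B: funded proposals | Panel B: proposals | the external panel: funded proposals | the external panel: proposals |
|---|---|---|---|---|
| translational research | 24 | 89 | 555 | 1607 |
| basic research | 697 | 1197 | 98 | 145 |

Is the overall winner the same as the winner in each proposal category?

No

Translational research: Panel B 24/89 = 27.0%, the external panel 555/1607 = 34.5% → the external panel
Basic research: Panel B 697/1197 = 58.2%, the external panel 98/145 = 67.6% → the external panel
Overall: Panel B 721/1286 = 56.1%, the external panel 653/1752 = 37.3% → Panel B
The external panel wins each proposal group but Panel B wins overall — the comparison reverses. The external panel's proposals skew toward translational research, which has a lower base rate.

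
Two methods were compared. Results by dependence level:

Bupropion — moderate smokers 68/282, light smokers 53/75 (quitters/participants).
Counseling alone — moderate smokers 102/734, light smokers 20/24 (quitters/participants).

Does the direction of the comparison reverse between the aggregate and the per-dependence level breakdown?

Moderate smokers: bupropion 68/282 = 24.1%, counseling alone 102/734 = 13.9% → bupropion
Light smokers: bupropion 53/75 = 70.7%, counseling alone 20/24 = 83.3% → counseling alone
Overall: bupropion 121/357 = 33.9%, counseling alone 122/758 = 16.1% → bupropion
Neither sweeps: bupropion wins 1 of 2 groups, counseling alone wins 1. Bupropion wins overall but not every group — no Simpson reversal.

No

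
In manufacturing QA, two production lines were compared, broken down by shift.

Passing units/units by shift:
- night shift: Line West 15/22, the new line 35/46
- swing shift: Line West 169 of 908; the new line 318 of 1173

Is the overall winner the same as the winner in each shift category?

Night shift: Line West 15/22 = 68.2%, the new line 35/46 = 76.1% → the new line
Swing shift: Line West 169/908 = 18.6%, the new line 318/1173 = 27.1% → the new line
Overall: Line West 184/930 = 19.8%, the new line 353/1219 = 29.0% → the new line
The new line wins overall and in every shift group — no reversal.

Yes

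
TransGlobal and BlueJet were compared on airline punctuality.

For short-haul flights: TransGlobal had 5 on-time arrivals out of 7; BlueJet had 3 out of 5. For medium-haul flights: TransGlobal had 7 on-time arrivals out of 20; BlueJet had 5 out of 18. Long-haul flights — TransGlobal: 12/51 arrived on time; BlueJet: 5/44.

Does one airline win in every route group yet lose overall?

Short-haul: TransGlobal 5/7 = 71.4%, BlueJet 3/5 = 60.0% → TransGlobal
Medium-haul: TransGlobal 7/20 = 35.0%, BlueJet 5/18 = 27.8% → TransGlobal
Long-haul: TransGlobal 12/51 = 23.5%, BlueJet 5/44 = 11.4% → TransGlobal
Overall: TransGlobal 24/78 = 30.8%, BlueJet 13/67 = 19.4% → TransGlobal
TransGlobal wins overall and in every route group — no reversal.

No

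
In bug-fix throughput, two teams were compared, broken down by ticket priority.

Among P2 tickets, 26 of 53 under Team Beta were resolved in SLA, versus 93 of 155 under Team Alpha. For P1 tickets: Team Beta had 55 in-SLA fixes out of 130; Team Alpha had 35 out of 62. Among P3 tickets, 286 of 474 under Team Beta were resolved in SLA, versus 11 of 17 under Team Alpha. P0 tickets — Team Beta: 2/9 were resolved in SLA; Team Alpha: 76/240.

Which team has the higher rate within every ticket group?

Team Alpha

P2: Team Beta 26/53 = 49.1%, Team Alpha 93/155 = 60.0% → Team Alpha
P1: Team Beta 55/130 = 42.3%, Team Alpha 35/62 = 56.5% → Team Alpha
P3: Team Beta 286/474 = 60.3%, Team Alpha 11/17 = 64.7% → Team Alpha
P0: Team Beta 2/9 = 22.2%, Team Alpha 76/240 = 31.7% → Team Alpha
Team Alpha has the higher rate in all 4 groups.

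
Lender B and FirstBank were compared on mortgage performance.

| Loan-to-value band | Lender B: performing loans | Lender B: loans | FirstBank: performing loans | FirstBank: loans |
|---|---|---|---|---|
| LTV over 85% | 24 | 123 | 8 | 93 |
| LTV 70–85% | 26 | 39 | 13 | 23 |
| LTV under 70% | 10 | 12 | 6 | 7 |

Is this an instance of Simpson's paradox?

No

LTV over 85%: Lender B 24/123 = 19.5%, FirstBank 8/93 = 8.6% → Lender B
LTV 70–85%: Lender B 26/39 = 66.7%, FirstBank 13/23 = 56.5% → Lender B
LTV under 70%: Lender B 10/12 = 83.3%, FirstBank 6/7 = 85.7% → FirstBank
Overall: Lender B 60/174 = 34.5%, FirstBank 27/123 = 22.0% → Lender B
Neither sweeps: Lender B wins 2 of 3 groups, FirstBank wins 1. Lender B wins overall but not every group — no Simpson reversal.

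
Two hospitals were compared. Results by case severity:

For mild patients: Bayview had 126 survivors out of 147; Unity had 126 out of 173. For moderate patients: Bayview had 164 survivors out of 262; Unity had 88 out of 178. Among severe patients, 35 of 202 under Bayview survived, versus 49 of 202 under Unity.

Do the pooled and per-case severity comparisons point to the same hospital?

No

Mild: Bayview 126/147 = 85.7%, Unity 126/173 = 72.8% → Bayview
Moderate: Bayview 164/262 = 62.6%, Unity 88/178 = 49.4% → Bayview
Severe: Bayview 35/202 = 17.3%, Unity 49/202 = 24.3% → Unity
Overall: Bayview 325/611 = 53.2%, Unity 263/553 = 47.6% → Bayview
Neither sweeps: Bayview wins 2 of 3 groups, Unity wins 1. Bayview wins overall but not every group — no Simpson reversal.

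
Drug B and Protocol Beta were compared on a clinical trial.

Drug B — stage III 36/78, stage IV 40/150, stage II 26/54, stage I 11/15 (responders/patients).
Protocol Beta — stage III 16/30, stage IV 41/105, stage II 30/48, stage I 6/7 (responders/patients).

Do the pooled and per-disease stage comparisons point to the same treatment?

Yes

Stage III: Drug B 36/78 = 46.2%, Protocol Beta 16/30 = 53.3% → Protocol Beta
Stage IV: Drug B 40/150 = 26.7%, Protocol Beta 41/105 = 39.0% → Protocol Beta
Stage II: Drug B 26/54 = 48.1%, Protocol Beta 30/48 = 62.5% → Protocol Beta
Stage I: Drug B 11/15 = 73.3%, Protocol Beta 6/7 = 85.7% → Protocol Beta
Overall: Drug B 113/297 = 38.0%, Protocol Beta 93/190 = 48.9% → Protocol Beta
Protocol Beta wins overall and in every disease group — no reversal.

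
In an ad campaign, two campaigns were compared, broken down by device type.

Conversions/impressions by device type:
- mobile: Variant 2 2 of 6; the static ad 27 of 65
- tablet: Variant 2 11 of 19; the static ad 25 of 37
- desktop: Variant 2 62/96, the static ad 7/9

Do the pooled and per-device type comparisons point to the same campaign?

No

Mobile: Variant 2 2/6 = 33.3%, the static ad 27/65 = 41.5% → the static ad
Tablet: Variant 2 11/19 = 57.9%, the static ad 25/37 = 67.6% → the static ad
Desktop: Variant 2 62/96 = 64.6%, the static ad 7/9 = 77.8% → the static ad
Overall: Variant 2 75/121 = 62.0%, the static ad 59/111 = 53.2% → Variant 2
The static ad wins each device group but Variant 2 wins overall — the comparison reverses. The static ad's impressions skew toward mobile, which has a lower base rate.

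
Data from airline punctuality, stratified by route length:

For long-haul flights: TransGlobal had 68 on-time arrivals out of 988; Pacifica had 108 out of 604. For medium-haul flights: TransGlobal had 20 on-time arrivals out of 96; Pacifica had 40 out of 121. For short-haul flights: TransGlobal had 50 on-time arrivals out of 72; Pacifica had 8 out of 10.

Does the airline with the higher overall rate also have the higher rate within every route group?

Long-haul: TransGlobal 68/988 = 6.9%, Pacifica 108/604 = 17.9% → Pacifica
Medium-haul: TransGlobal 20/96 = 20.8%, Pacifica 40/121 = 33.1% → Pacifica
Short-haul: TransGlobal 50/72 = 69.4%, Pacifica 8/10 = 80.0% → Pacifica
Overall: TransGlobal 138/1156 = 11.9%, Pacifica 156/735 = 21.2% → Pacifica
Pacifica wins overall and in every route group — no reversal.

Yes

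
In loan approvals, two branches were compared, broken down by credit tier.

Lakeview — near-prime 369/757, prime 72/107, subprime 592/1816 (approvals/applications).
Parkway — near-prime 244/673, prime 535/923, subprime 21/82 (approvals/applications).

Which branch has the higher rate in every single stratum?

Lakeview

Near-prime: Lakeview 369/757 = 48.7%, Parkway 244/673 = 36.3% → Lakeview
Prime: Lakeview 72/107 = 67.3%, Parkway 535/923 = 58.0% → Lakeview
Subprime: Lakeview 592/1816 = 32.6%, Parkway 21/82 = 25.6% → Lakeview
Lakeview has the higher rate in all 3 groups.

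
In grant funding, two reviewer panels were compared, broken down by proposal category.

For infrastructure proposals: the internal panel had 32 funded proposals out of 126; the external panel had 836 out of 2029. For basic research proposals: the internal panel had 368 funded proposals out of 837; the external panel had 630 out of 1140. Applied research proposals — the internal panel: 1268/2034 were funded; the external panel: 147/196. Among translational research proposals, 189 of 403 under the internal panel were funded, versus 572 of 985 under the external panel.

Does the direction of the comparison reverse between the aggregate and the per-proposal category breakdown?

Yes

Infrastructure: the internal panel 32/126 = 25.4%, the external panel 836/2029 = 41.2% → the external panel
Basic research: the internal panel 368/837 = 44.0%, the external panel 630/1140 = 55.3% → the external panel
Applied research: the internal panel 1268/2034 = 62.3%, the external panel 147/196 = 75.0% → the external panel
Translational research: the internal panel 189/403 = 46.9%, the external panel 572/985 = 58.1% → the external panel
Overall: the internal panel 1857/3400 = 54.6%, the external panel 2185/4350 = 50.2% → the internal panel
The external panel wins each proposal group but the internal panel wins overall — the comparison reverses. The external panel's proposals skew toward infrastructure, which has a lower base rate.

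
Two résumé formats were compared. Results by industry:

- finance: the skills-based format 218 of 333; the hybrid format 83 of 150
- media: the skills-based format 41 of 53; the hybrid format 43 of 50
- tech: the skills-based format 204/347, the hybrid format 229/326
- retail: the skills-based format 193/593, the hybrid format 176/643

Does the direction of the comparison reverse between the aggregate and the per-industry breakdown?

Finance: the skills-based format 218/333 = 65.5%, the hybrid format 83/150 = 55.3% → the skills-based format
Media: the skills-based format 41/53 = 77.4%, the hybrid format 43/50 = 86.0% → the hybrid format
Tech: the skills-based format 204/347 = 58.8%, the hybrid format 229/326 = 70.2% → the hybrid format
Retail: the skills-based format 193/593 = 32.5%, the hybrid format 176/643 = 27.4% → the skills-based format
Overall: the skills-based format 656/1326 = 49.5%, the hybrid format 531/1169 = 45.4% → the skills-based format
Neither sweeps: the skills-based format wins 2 of 4 groups, the hybrid format wins 2. The skills-based format wins overall but not every group — no Simpson reversal.

No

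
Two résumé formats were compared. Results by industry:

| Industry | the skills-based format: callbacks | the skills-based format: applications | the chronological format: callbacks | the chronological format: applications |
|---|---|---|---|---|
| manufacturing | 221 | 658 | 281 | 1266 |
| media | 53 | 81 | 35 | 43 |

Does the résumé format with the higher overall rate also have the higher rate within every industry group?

No

Manufacturing: the skills-based format 221/658 = 33.6%, the chronological format 281/1266 = 22.2% → the skills-based format
Media: the skills-based format 53/81 = 65.4%, the chronological format 35/43 = 81.4% → the chronological format
Overall: the skills-based format 274/739 = 37.1%, the chronological format 316/1309 = 24.1% → the skills-based format
Neither sweeps: the skills-based format wins 1 of 2 groups, the chronological format wins 1. The skills-based format wins overall but not every group — no Simpson reversal.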